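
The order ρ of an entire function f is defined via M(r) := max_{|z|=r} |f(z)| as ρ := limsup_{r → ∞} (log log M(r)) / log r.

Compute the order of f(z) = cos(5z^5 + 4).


Write cos(w) = (e^{iw} ± e^{−iw})/(2 or 2i), so |cos(w)| ≤ e^{|w|}. With w = 5z^5 + 4, |w| ≤ 5r^5 + 4 on |z|=r, giving M(r) ≤ e^{5r^5 + 4} and ρ ≤ 5. For the lower bound, choose z on |z|=r with 5z^5 purely imaginary of modulus 5r^5; then |cos(5z^5 + 4)| grows like e^{5r^5}/2, so ρ ≥ 5. Hence ρ = 5.
Therefore ρ = 5.

Order ρ = 5.


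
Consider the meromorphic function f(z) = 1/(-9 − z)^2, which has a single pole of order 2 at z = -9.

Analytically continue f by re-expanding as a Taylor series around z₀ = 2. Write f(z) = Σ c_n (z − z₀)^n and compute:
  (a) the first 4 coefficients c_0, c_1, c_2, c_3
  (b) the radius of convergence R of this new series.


Let w = z − z₀, so z = z₀ + w.
Then -9 − z = -9 − (z₀ + w) = (-9 − z₀) − w = -11 − w.
f(z) = 1/(-11 − w)^2 = (1/(-11)^2) · (1 − w/(-11))^{−2}.
By the binomial series (1−u)^{−2} = Σ_{n≥0} C(n+1, 1) u^n for |u|<1, with u = w/(-11):
  c_n = C(n+1, 1) / (-11)^(n+2).
  c_0 = 1/(-11)^2 = 1/121.
  c_1 = 2/(-11)^3 = -2/1331.
  c_2 = 3/(-11)^4 = 3/14641.
  c_3 = 4/(-11)^5 = -4/161051.
The series is valid for |w/d| < 1, i.e. |z − z₀| < |d|.
Radius of convergence: R = |-9 − z₀| = |-11| = 11 (distance from z₀ to the singularity z = -9).

c_0 = 1/121, c_1 = -2/1331, c_2 = 3/14641, c_3 = -4/161051; R = 11.


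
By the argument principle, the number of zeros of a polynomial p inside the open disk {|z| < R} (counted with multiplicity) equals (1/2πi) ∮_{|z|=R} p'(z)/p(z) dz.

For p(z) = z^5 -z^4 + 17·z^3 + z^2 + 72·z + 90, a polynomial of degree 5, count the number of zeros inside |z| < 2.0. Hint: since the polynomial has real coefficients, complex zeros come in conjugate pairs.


The zeros of p are: (1 + 3i), (1 - 3i), -1, (0 + 3i), (0 - 3i).
Their magnitudes are: 3.162, 3.162, 1, 3, 3.
Zeros with |z| < R = 2.0: -1.
Count = 1.
By the argument principle, (1/2πi) ∮_{|z|=R} p'(z)/p(z) dz equals exactly this count.

Number of zeros inside |z| < 2.0: 1.


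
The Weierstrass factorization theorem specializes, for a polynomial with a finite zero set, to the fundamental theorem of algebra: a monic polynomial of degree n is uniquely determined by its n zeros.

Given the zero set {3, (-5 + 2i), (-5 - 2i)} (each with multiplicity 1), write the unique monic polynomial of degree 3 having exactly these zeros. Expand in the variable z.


The polynomial is p(z) = ∏_{α ∈ S} (z − α), where S = {3, (-5 + 2i), (-5 - 2i)}.
Expanding the product yields: p(z) = z^3 + 7·z^2 -z -87.
Note conjugate pairs combine to real quadratics: (z − (-5+2i))(z − (-5−2i)) = z² + 10z + 29.
The resulting polynomial has degree 3 and real coefficients as required.

p(z) = z^3 + 7·z^2 -z -87.


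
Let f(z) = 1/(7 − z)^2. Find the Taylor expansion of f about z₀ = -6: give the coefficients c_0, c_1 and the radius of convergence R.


Let w = z − z₀, so z = z₀ + w.
Then 7 − z = 7 − (z₀ + w) = (7 − z₀) − w = 13 − w.
f(z) = 1/(13 − w)^2 = (1/(13)^2) · (1 − w/(13))^{−2}.
By the binomial series (1−u)^{−2} = Σ_{n≥0} C(n+1, 1) u^n for |u|<1, with u = w/(13):
  c_n = C(n+1, 1) / (13)^(n+2).
  c_0 = 1/(13)^2 = 1/169.
  c_1 = 2/(13)^3 = 2/2197.
The series is valid for |w/d| < 1, i.e. |z − z₀| < |d|.
Radius of convergence: R = |7 − z₀| = |13| = 13 (distance from z₀ to the singularity z = 7).

c_0 = 1/169, c_1 = 2/2197; R = 13.


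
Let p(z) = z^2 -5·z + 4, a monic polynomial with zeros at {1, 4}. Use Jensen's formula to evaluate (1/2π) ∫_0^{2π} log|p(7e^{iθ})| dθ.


Zeros: 1, 4; r = 7.
Inside |z| < r: 1, 4. Outside (|z| ≥ r): ∅.
p(0) = 4, so log|p(0)| = log(4) = 1.3863.
Apply Jensen: I(r) = log|p(0)| + Σ_k log(r/|z_k|), summed over zeros inside |z| < r.
  log(r/|z_k|) for z_k = 1: log(7/1) = 1.9459
  log(r/|z_k|) for z_k = 4: log(7/4) = 0.5596
Sum over inside zeros: 2.5055.
I(r) = log|p(0)| + (inside sum) = 1.3863 + 2.5055 = 3.8918.
Closed form (all zeros inside, monic): I(r) = n·log(r) = 2·log(7) = 3.8918. ✓

I(r) ≈ 3.8918.


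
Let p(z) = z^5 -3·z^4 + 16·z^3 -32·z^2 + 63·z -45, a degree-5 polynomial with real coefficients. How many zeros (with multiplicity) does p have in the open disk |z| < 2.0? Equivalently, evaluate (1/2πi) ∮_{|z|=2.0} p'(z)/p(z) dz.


The zeros of p are: (1 + 2i), (1 - 2i), 1, (0 + 3i), (0 - 3i).
Their magnitudes are: 2.236, 2.236, 1, 3, 3.
Zeros with |z| < R = 2.0: 1.
Count = 1.
By the argument principle, (1/2πi) ∮_{|z|=R} p'(z)/p(z) dz equals exactly this count.

Number of zeros inside |z| < 2.0: 1.


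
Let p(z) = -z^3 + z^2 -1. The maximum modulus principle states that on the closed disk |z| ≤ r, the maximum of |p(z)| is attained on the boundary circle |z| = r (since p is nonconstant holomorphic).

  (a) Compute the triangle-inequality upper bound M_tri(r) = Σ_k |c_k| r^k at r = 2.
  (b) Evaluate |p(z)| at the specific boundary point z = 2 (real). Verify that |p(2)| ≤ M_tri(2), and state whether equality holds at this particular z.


Coefficients: c_0 = -1, c_1 = 0, c_2 = 1, c_3 = -1. Radius r = 2.
Part (a). Triangle bound: M_tri(r) = Σ_k |c_k| r^k
  = |-1|·2^0 + |0|·2^1 + |1|·2^2 + |-1|·2^3
  = 1 + 0 + 4 + 8 = 13.
This bounds M(r) := max_{|z|=r} |p(z)| from above; equality holds iff all terms c_k z^k can be made to align in phase at a single z on |z|=r.
Part (b). At z = 2 (real, on the circle |z| = r):
  p(2) = (-1)·2^0 + (0)·2^1 + (1)·2^2 + (-1)·2^3 = -5.
  |p(2)| = 5.
Check: |p(2)| = 5 ≤ 13 = M_tri(2). ✓ Equality does not hold at z = 2 (the coefficients have mixed signs, so the terms do not all align in phase there).

M_tri(2) = 13; |p(2)| = 5; equality at z=2: no.


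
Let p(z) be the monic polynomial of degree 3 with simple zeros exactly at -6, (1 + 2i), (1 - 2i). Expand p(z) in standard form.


The polynomial is p(z) = ∏_{α ∈ S} (z − α), where S = {-6, (1 + 2i), (1 - 2i)}.
Expanding the product yields: p(z) = z^3 + 4·z^2 -7·z + 30.
Note conjugate pairs combine to real quadratics: (z − (1+2i))(z − (1−2i)) = z² − 2z + 5.
The resulting polynomial has degree 3 and real coefficients as required.

p(z) = z^3 + 4·z^2 -7·z + 30.


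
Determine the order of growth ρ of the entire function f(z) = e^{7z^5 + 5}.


|e^{7z^5 + 5}| = e^{Re(7·z^5) + 5} ≤ e^{7|z|^5 + 5} = e^{7r^5 + 5} on |z| = r, so ρ ≤ 5. Choosing z on |z|=r so that 7·z^5 is real positive (always possible by picking arg z appropriately) gives |f(z)| = e^{7r^5 + 5}, matching the bound. The additive constant 5 does not affect log log M(r) ~ 5·log r. Hence ρ = 5.
Therefore ρ = 5.

Order ρ = 5.


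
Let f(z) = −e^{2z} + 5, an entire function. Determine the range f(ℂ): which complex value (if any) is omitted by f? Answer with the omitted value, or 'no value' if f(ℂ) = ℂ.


Little Picard bounds the complement of f(ℂ) to at most one point.
e^{2z} is never zero on ℂ, so -1·e^{2z} takes every value in ℂ ∖ {0}. Adding 5 shifts the range to ℂ ∖ {5}. Thus f omits exactly the value 5.

Omitted value: 5.


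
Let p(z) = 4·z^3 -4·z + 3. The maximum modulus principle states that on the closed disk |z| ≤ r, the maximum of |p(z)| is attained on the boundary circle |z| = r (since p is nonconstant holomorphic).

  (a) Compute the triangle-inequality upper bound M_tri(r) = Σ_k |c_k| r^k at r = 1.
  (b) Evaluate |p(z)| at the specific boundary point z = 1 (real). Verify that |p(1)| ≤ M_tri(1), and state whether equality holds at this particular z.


Coefficients: c_0 = 3, c_1 = -4, c_2 = 0, c_3 = 4. Radius r = 1.
Part (a). Triangle bound: M_tri(r) = Σ_k |c_k| r^k
  = |3|·1^0 + |-4|·1^1 + |0|·1^2 + |4|·1^3
  = 3 + 4 + 0 + 4 = 11.
This bounds M(r) := max_{|z|=r} |p(z)| from above; equality holds iff all terms c_k z^k can be made to align in phase at a single z on |z|=r.
Part (b). At z = 1 (real, on the circle |z| = r):
  p(1) = (3)·1^0 + (-4)·1^1 + (0)·1^2 + (4)·1^3 = 3.
  |p(1)| = 3.
Check: |p(1)| = 3 ≤ 11 = M_tri(1). ✓ Equality does not hold at z = 1 (the coefficients have mixed signs, so the terms do not all align in phase there).

M_tri(1) = 11; |p(1)| = 3; equality at z=1: no.


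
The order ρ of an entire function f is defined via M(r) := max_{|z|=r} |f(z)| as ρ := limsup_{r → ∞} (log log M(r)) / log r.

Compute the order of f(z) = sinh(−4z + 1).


sinh(w) is a linear combination of e^{iw} and e^{−iw} (or e^w, e^{−w} in the hyperbolic case), so |sinh(w)| ≤ e^{|w|}. With w = −4z + 1, |w| ≤ 4|z| + 1 = 4r + 1 on |z| = r, giving M(r) ≤ e^{4r + 1}, so ρ ≤ 1. On a suitable ray (z = it for sin/cos; z = t for sinh/cosh, t real → ∞), |sinh(−4z + 1)| grows like e^{4|t|}/2, so ρ ≥ 1. Hence ρ = 1.
Therefore ρ = 1.

Order ρ = 1.


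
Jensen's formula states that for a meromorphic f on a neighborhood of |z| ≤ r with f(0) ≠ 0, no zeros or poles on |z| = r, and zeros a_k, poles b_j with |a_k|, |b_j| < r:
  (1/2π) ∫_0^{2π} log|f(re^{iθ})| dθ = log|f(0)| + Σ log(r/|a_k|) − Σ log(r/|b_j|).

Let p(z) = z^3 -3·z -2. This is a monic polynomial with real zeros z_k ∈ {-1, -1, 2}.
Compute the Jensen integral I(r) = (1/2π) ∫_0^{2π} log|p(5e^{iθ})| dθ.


Zeros: -1, -1, 2; r = 5.
Inside |z| < r: -1, -1, 2. Outside (|z| ≥ r): ∅.
p(0) = -2, so log|p(0)| = log(2) = 0.6931.
Apply Jensen: I(r) = log|p(0)| + Σ_k log(r/|z_k|), summed over zeros inside |z| < r.
  log(r/|z_k|) for z_k = -1: log(5/1) = 1.6094
  log(r/|z_k|) for z_k = -1: log(5/1) = 1.6094
  log(r/|z_k|) for z_k = 2: log(5/2) = 0.9163
Sum over inside zeros: 4.1352.
I(r) = log|p(0)| + (inside sum) = 0.6931 + 4.1352 = 4.8283.
Closed form (all zeros inside, monic): I(r) = n·log(r) = 3·log(5) = 4.8283. ✓

I(r) ≈ 4.8283.


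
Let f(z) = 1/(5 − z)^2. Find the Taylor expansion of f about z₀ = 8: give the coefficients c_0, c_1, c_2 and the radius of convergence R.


Let w = z − z₀, so z = z₀ + w.
Then 5 − z = 5 − (z₀ + w) = (5 − z₀) − w = -3 − w.
f(z) = 1/(-3 − w)^2 = (1/(-3)^2) · (1 − w/(-3))^{−2}.
By the binomial series (1−u)^{−2} = Σ_{n≥0} C(n+1, 1) u^n for |u|<1, with u = w/(-3):
  c_n = C(n+1, 1) / (-3)^(n+2).
  c_0 = 1/(-3)^2 = 1/9.
  c_1 = 2/(-3)^3 = -2/27.
  c_2 = 3/(-3)^4 = 1/27.
The series is valid for |w/d| < 1, i.e. |z − z₀| < |d|.
Radius of convergence: R = |5 − z₀| = |-3| = 3 (distance from z₀ to the singularity z = 5).

c_0 = 1/9, c_1 = -2/27, c_2 = 1/27; R = 3.


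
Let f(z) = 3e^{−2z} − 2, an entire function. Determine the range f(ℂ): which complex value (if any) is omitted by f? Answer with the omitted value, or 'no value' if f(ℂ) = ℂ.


Little Picard bounds the complement of f(ℂ) to at most one point.
e^{−2z} is never zero on ℂ, so 3·e^{−2z} takes every value in ℂ ∖ {0}. Adding -2 shifts the range to ℂ ∖ {-2}. Thus f omits exactly the value -2.

Omitted value: -2.


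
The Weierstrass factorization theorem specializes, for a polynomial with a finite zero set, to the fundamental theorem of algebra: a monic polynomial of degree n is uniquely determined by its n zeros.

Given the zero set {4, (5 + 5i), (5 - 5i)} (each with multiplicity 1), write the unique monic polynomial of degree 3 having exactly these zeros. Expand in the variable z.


The polynomial is p(z) = ∏_{α ∈ S} (z − α), where S = {4, (5 + 5i), (5 - 5i)}.
Expanding the product yields: p(z) = z^3 -14·z^2 + 90·z -200.
Note conjugate pairs combine to real quadratics: (z − (5+5i))(z − (5−5i)) = z² − 10z + 50.
The resulting polynomial has degree 3 and real coefficients as required.

p(z) = z^3 -14·z^2 + 90·z -200.


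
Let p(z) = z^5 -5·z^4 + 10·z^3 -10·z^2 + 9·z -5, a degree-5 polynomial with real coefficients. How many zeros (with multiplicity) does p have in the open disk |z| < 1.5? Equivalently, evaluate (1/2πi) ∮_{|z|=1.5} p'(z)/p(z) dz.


The zeros of p are: (2 + 1i), (2 - 1i), (0 + 1i), (0 - 1i), 1.
Their magnitudes are: 2.236, 2.236, 1, 1, 1.
Zeros with |z| < R = 1.5: (0 + 1i), (0 - 1i), 1.
Count = 3.
By the argument principle, (1/2πi) ∮_{|z|=R} p'(z)/p(z) dz equals exactly this count.

Number of zeros inside |z| < 1.5: 3.


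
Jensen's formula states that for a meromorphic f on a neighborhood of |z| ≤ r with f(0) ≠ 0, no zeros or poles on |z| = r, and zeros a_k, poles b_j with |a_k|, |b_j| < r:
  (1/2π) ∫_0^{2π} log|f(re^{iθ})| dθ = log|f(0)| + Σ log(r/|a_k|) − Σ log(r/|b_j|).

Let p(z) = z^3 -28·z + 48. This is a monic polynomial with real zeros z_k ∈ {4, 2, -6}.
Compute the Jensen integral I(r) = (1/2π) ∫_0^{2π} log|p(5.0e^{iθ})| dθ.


Zeros: -6, 2, 4; r = 5.0.
Inside |z| < r: 2, 4. Outside (|z| ≥ r): -6.
p(0) = 48, so log|p(0)| = log(48) = 3.8712.
Apply Jensen: I(r) = log|p(0)| + Σ_k log(r/|z_k|), summed over zeros inside |z| < r.
  log(r/|z_k|) for z_k = 4: log(5.0/4) = 0.2231
  log(r/|z_k|) for z_k = 2: log(5.0/2) = 0.9163
  Outside zeros (-6) contribute nothing to the Jensen sum.
Sum over inside zeros: 1.1394.
I(r) = log|p(0)| + (inside sum) = 3.8712 + 1.1394 = 5.0106.
Note: since some zeros are outside |z| ≤ r, the simplified n·log(r) form does NOT apply — only the inside zeros contribute.

I(r) ≈ 5.0106.


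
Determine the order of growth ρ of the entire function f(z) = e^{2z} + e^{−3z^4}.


Each summand is entire of order 1 and 4 respectively (as in the single-exponential case). The order of a sum is at most the max of the orders, so ρ ≤ 4. For the lower bound: on |z|=r choose arg z so that -3z^4 is real positive; then |e^{-3z^4}| = e^{3r^4} while |e^{2z}| ≤ e^{2r^1} = o(e^{3r^4}). So |f| ≥ e^{3r^4}(1 − o(1)) and ρ ≥ 4. Hence ρ = max(1, 4) = 4.
Therefore ρ = 4.

Order ρ = 4.


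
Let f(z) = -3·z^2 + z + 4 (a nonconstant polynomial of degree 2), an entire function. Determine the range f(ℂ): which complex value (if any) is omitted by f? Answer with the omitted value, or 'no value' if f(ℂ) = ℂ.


Little Picard bounds the complement of f(ℂ) to at most one point.
For every w ∈ ℂ, the equation p(z) − w = 0 is a nonconstant polynomial in z and hence has at least one root by the fundamental theorem of algebra. So p is surjective onto ℂ, omitting no value.

Omitted value: no value.


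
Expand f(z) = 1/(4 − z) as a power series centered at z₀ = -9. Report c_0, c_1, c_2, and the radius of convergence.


Let w = z − z₀, so z = z₀ + w.
Then 4 − z = 4 − (z₀ + w) = (4 − z₀) − w = 13 − w.
f(z) = 1/(13 − w) = (1/(13)) · 1/(1 − w/(13)) = Σ_{n≥0} w^n / (13)^(n+1).
So c_n = 1/(13)^(n+1):
  c_0 = 1/(13)^1 = 1/13.
  c_1 = 1/(13)^2 = 1/169.
  c_2 = 1/(13)^3 = 1/2197.
The series is valid for |w/d| < 1, i.e. |z − z₀| < |d|.
Radius of convergence: R = |4 − z₀| = |13| = 13 (distance from z₀ to the singularity z = 4).

c_0 = 1/13, c_1 = 1/169, c_2 = 1/2197; R = 13.


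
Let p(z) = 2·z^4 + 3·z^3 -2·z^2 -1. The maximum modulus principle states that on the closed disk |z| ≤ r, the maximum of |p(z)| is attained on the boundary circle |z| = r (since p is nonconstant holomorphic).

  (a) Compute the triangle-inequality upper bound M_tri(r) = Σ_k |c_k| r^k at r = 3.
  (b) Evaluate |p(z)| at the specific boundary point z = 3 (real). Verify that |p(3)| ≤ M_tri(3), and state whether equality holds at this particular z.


Coefficients: c_0 = -1, c_1 = 0, c_2 = -2, c_3 = 3, c_4 = 2. Radius r = 3.
Part (a). Triangle bound: M_tri(r) = Σ_k |c_k| r^k
  = |-1|·3^0 + |0|·3^1 + |-2|·3^2 + |3|·3^3 + |2|·3^4
  = 1 + 0 + 18 + 81 + 162 = 262.
This bounds M(r) := max_{|z|=r} |p(z)| from above; equality holds iff all terms c_k z^k can be made to align in phase at a single z on |z|=r.
Part (b). At z = 3 (real, on the circle |z| = r):
  p(3) = (-1)·3^0 + (0)·3^1 + (-2)·3^2 + (3)·3^3 + (2)·3^4 = 224.
  |p(3)| = 224.
Check: |p(3)| = 224 ≤ 262 = M_tri(3). ✓ Equality does not hold at z = 3 (the coefficients have mixed signs, so the terms do not all align in phase there).

M_tri(3) = 262; |p(3)| = 224; equality at z=3: no.


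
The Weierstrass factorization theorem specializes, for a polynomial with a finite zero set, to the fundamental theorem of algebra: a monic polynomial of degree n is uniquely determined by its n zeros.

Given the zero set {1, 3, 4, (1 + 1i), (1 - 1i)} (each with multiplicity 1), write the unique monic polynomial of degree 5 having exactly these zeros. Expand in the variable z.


The polynomial is p(z) = ∏_{α ∈ S} (z − α), where S = {1, 3, 4, (1 + 1i), (1 - 1i)}.
Expanding the product yields: p(z) = z^5 -10·z^4 + 37·z^3 -66·z^2 + 62·z -24.
Note conjugate pairs combine to real quadratics: (z − (1+1i))(z − (1−1i)) = z² − 2z + 2.
The resulting polynomial has degree 5 and real coefficients as required.

p(z) = z^5 -10·z^4 + 37·z^3 -66·z^2 + 62·z -24.


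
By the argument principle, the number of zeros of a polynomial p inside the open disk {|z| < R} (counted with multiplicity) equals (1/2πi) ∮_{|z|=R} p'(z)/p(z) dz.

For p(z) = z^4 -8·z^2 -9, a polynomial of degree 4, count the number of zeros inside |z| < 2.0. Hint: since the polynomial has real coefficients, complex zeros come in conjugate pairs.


The zeros of p are: 3, (0 + 1i), (0 - 1i), -3.
Their magnitudes are: 3, 1, 1, 3.
Zeros with |z| < R = 2.0: (0 + 1i), (0 - 1i).
Count = 2.
By the argument principle, (1/2πi) ∮_{|z|=R} p'(z)/p(z) dz equals exactly this count.

Number of zeros inside |z| < 2.0: 2.


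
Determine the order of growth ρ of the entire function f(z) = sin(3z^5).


Write sin(w) = (e^{iw} ± e^{−iw})/(2 or 2i), so |sin(w)| ≤ e^{|w|}. With w = 3z^5, |w| ≤ 3r^5 + 0 on |z|=r, giving M(r) ≤ e^{3r^5 + 0} and ρ ≤ 5. For the lower bound, choose z on |z|=r with 3z^5 purely imaginary of modulus 3r^5; then |sin(3z^5)| grows like e^{3r^5}/2, so ρ ≥ 5. Hence ρ = 5.
Therefore ρ = 5.

Order ρ = 5.


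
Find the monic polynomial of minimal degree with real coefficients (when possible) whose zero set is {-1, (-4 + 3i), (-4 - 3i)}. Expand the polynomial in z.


The polynomial is p(z) = ∏_{α ∈ S} (z − α), where S = {-1, (-4 + 3i), (-4 - 3i)}.
Expanding the product yields: p(z) = z^3 + 9·z^2 + 33·z + 25.
Note conjugate pairs combine to real quadratics: (z − (-4+3i))(z − (-4−3i)) = z² + 8z + 25.
The resulting polynomial has degree 3 and real coefficients as required.

p(z) = z^3 + 9·z^2 + 33·z + 25.


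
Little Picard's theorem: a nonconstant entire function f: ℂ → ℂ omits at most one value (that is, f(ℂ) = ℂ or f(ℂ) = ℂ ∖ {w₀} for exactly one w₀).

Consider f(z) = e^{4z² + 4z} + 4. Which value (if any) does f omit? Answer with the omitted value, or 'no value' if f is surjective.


Little Picard bounds the complement of f(ℂ) to at most one point.
The exponent g(z) = 4z² + 4z is a nonconstant polynomial, hence surjective onto ℂ. So e^{g(z)} takes every value in {e^w : w ∈ ℂ} = ℂ ∖ {0}. Adding 4 shifts the range to ℂ ∖ {4}. f omits exactly 4.

Omitted value: 4.


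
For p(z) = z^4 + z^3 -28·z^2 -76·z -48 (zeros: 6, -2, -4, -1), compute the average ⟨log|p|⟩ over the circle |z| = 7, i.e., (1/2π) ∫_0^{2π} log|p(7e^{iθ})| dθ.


Zeros: -4, -2, -1, 6; r = 7.
Inside |z| < r: -4, -2, -1, 6. Outside (|z| ≥ r): ∅.
p(0) = -48, so log|p(0)| = log(48) = 3.8712.
Apply Jensen: I(r) = log|p(0)| + Σ_k log(r/|z_k|), summed over zeros inside |z| < r.
  log(r/|z_k|) for z_k = 6: log(7/6) = 0.1542
  log(r/|z_k|) for z_k = -2: log(7/2) = 1.2528
  log(r/|z_k|) for z_k = -4: log(7/4) = 0.5596
  log(r/|z_k|) for z_k = -1: log(7/1) = 1.9459
Sum over inside zeros: 3.9124.
I(r) = log|p(0)| + (inside sum) = 3.8712 + 3.9124 = 7.7836.
Closed form (all zeros inside, monic): I(r) = n·log(r) = 4·log(7) = 7.7836. ✓

I(r) ≈ 7.7836.


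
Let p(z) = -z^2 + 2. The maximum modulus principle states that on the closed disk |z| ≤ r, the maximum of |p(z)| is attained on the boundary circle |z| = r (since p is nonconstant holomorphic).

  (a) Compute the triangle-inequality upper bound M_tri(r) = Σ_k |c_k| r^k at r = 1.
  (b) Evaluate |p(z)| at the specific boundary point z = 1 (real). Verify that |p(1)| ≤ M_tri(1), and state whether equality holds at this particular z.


Coefficients: c_0 = 2, c_1 = 0, c_2 = -1. Radius r = 1.
Part (a). Triangle bound: M_tri(r) = Σ_k |c_k| r^k
  = |2|·1^0 + |0|·1^1 + |-1|·1^2
  = 2 + 0 + 1 = 3.
This bounds M(r) := max_{|z|=r} |p(z)| from above; equality holds iff all terms c_k z^k can be made to align in phase at a single z on |z|=r.
Part (b). At z = 1 (real, on the circle |z| = r):
  p(1) = (2)·1^0 + (0)·1^1 + (-1)·1^2 = 1.
  |p(1)| = 1.
Check: |p(1)| = 1 ≤ 3 = M_tri(1). ✓ Equality does not hold at z = 1 (the coefficients have mixed signs, so the terms do not all align in phase there).

M_tri(1) = 3; |p(1)| = 1; equality at z=1: no.


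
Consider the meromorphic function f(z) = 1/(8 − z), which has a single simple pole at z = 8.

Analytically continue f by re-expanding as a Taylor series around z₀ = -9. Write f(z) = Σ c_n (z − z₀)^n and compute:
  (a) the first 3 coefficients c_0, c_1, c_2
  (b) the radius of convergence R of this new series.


Let w = z − z₀, so z = z₀ + w.
Then 8 − z = 8 − (z₀ + w) = (8 − z₀) − w = 17 − w.
f(z) = 1/(17 − w) = (1/(17)) · 1/(1 − w/(17)) = Σ_{n≥0} w^n / (17)^(n+1).
So c_n = 1/(17)^(n+1):
  c_0 = 1/(17)^1 = 1/17.
  c_1 = 1/(17)^2 = 1/289.
  c_2 = 1/(17)^3 = 1/4913.
The series is valid for |w/d| < 1, i.e. |z − z₀| < |d|.
Radius of convergence: R = |8 − z₀| = |17| = 17 (distance from z₀ to the singularity z = 8).

c_0 = 1/17, c_1 = 1/289, c_2 = 1/4913; R = 17.


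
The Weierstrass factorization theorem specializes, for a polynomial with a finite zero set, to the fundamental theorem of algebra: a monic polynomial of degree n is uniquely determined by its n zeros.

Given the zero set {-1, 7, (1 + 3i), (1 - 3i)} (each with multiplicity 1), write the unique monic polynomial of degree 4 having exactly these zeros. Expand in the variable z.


The polynomial is p(z) = ∏_{α ∈ S} (z − α), where S = {-1, 7, (1 + 3i), (1 - 3i)}.
Expanding the product yields: p(z) = z^4 -8·z^3 + 15·z^2 -46·z -70.
Note conjugate pairs combine to real quadratics: (z − (1+3i))(z − (1−3i)) = z² − 2z + 10.
The resulting polynomial has degree 4 and real coefficients as required.

p(z) = z^4 -8·z^3 + 15·z^2 -46·z -70.


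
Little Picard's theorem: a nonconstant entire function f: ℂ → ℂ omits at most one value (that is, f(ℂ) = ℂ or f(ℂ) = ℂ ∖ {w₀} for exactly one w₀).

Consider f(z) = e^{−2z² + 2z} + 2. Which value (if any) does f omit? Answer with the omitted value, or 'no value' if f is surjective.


Little Picard bounds the complement of f(ℂ) to at most one point.
The exponent g(z) = −2z² + 2z is a nonconstant polynomial, hence surjective onto ℂ. So e^{g(z)} takes every value in {e^w : w ∈ ℂ} = ℂ ∖ {0}. Adding 2 shifts the range to ℂ ∖ {2}. f omits exactly 2.

Omitted value: 2.


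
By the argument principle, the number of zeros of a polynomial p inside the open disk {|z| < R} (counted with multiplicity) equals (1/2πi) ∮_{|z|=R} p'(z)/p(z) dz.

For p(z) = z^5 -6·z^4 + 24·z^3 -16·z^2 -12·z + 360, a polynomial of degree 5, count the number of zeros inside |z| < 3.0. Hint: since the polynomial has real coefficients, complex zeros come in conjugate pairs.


The zeros of p are: (3 + 3i), (3 - 3i), -2, (1 + 3i), (1 - 3i).
Their magnitudes are: 4.243, 4.243, 2, 3.162, 3.162.
Zeros with |z| < R = 3.0: -2.
Count = 1.
By the argument principle, (1/2πi) ∮_{|z|=R} p'(z)/p(z) dz equals exactly this count.

Number of zeros inside |z| < 3.0: 1.


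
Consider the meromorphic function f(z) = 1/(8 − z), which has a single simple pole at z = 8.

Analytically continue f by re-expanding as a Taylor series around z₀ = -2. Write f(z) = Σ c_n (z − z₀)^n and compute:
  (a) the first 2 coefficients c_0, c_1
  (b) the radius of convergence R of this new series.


Let w = z − z₀, so z = z₀ + w.
Then 8 − z = 8 − (z₀ + w) = (8 − z₀) − w = 10 − w.
f(z) = 1/(10 − w) = (1/(10)) · 1/(1 − w/(10)) = Σ_{n≥0} w^n / (10)^(n+1).
So c_n = 1/(10)^(n+1):
  c_0 = 1/(10)^1 = 1/10.
  c_1 = 1/(10)^2 = 1/100.
The series is valid for |w/d| < 1, i.e. |z − z₀| < |d|.
Radius of convergence: R = |8 − z₀| = |10| = 10 (distance from z₀ to the singularity z = 8).

c_0 = 1/10, c_1 = 1/100; R = 10.


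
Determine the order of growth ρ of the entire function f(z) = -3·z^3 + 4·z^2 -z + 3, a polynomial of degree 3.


|f(z)| ≤ Σ|c_k|·r^k = O(r^3) as r → ∞. Polynomial growth is O(e^{r^ε}) for every ε > 0 (since r^3/e^{r^ε} → 0), so ρ ≤ ε for all ε > 0, i.e. ρ = 0. Every nonconstant polynomial has order 0.
Therefore ρ = 0.

Order ρ = 0.


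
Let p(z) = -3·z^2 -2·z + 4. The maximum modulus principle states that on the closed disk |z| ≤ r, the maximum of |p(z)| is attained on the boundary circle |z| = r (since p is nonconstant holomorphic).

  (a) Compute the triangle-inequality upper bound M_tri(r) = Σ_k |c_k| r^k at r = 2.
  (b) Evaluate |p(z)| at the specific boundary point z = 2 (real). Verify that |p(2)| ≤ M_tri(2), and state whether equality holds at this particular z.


Coefficients: c_0 = 4, c_1 = -2, c_2 = -3. Radius r = 2.
Part (a). Triangle bound: M_tri(r) = Σ_k |c_k| r^k
  = |4|·2^0 + |-2|·2^1 + |-3|·2^2
  = 4 + 4 + 12 = 20.
This bounds M(r) := max_{|z|=r} |p(z)| from above; equality holds iff all terms c_k z^k can be made to align in phase at a single z on |z|=r.
Part (b). At z = 2 (real, on the circle |z| = r):
  p(2) = (4)·2^0 + (-2)·2^1 + (-3)·2^2 = -12.
  |p(2)| = 12.
Check: |p(2)| = 12 ≤ 20 = M_tri(2). ✓ Equality does not hold at z = 2 (the coefficients have mixed signs, so the terms do not all align in phase there).

M_tri(2) = 20; |p(2)| = 12; equality at z=2: no.


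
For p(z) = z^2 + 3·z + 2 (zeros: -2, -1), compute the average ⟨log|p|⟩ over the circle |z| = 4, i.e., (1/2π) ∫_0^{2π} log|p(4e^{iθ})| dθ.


Zeros: -2, -1; r = 4.
Inside |z| < r: -2, -1. Outside (|z| ≥ r): ∅.
p(0) = 2, so log|p(0)| = log(2) = 0.6931.
Apply Jensen: I(r) = log|p(0)| + Σ_k log(r/|z_k|), summed over zeros inside |z| < r.
  log(r/|z_k|) for z_k = -2: log(4/2) = 0.6931
  log(r/|z_k|) for z_k = -1: log(4/1) = 1.3863
Sum over inside zeros: 2.0794.
I(r) = log|p(0)| + (inside sum) = 0.6931 + 2.0794 = 2.7726.
Closed form (all zeros inside, monic): I(r) = n·log(r) = 2·log(4) = 2.7726. ✓

I(r) ≈ 2.7726.


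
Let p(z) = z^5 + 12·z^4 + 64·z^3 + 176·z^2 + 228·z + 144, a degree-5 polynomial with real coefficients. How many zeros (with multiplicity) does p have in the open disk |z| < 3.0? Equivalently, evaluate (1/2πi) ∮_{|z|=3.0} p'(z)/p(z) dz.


The zeros of p are: (-1 + 1i), (-1 - 1i), -4, (-3 + 3i), (-3 - 3i).
Their magnitudes are: 1.414, 1.414, 4, 4.243, 4.243.
Zeros with |z| < R = 3.0: (-1 + 1i), (-1 - 1i).
Count = 2.
By the argument principle, (1/2πi) ∮_{|z|=R} p'(z)/p(z) dz equals exactly this count.

Number of zeros inside |z| < 3.0: 2.


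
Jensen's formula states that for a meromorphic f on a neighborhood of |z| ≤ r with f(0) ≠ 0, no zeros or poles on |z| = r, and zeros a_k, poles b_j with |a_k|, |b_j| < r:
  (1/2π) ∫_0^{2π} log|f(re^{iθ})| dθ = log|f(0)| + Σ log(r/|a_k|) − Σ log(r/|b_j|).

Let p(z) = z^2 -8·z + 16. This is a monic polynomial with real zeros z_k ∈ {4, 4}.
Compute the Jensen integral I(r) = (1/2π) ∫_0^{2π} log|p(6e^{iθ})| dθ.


Zeros: 4, 4; r = 6.
Inside |z| < r: 4, 4. Outside (|z| ≥ r): ∅.
p(0) = 16, so log|p(0)| = log(16) = 2.7726.
Apply Jensen: I(r) = log|p(0)| + Σ_k log(r/|z_k|), summed over zeros inside |z| < r.
  log(r/|z_k|) for z_k = 4: log(6/4) = 0.4055
  log(r/|z_k|) for z_k = 4: log(6/4) = 0.4055
Sum over inside zeros: 0.8109.
I(r) = log|p(0)| + (inside sum) = 2.7726 + 0.8109 = 3.5835.
Closed form (all zeros inside, monic): I(r) = n·log(r) = 2·log(6) = 3.5835. ✓

I(r) ≈ 3.5835.


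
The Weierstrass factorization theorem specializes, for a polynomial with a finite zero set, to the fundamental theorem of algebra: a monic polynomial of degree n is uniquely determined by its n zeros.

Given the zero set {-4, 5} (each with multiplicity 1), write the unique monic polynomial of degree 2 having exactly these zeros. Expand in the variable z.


The polynomial is p(z) = ∏_{α ∈ S} (z − α), where S = {-4, 5}.
Expanding the product yields: p(z) = z^2 -z -20.
The resulting polynomial has degree 2 and real coefficients as required.

p(z) = z^2 -z -20.


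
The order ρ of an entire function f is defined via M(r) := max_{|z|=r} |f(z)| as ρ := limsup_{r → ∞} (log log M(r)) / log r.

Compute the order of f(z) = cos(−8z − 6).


cos(w) is a linear combination of e^{iw} and e^{−iw} (or e^w, e^{−w} in the hyperbolic case), so |cos(w)| ≤ e^{|w|}. With w = −8z − 6, |w| ≤ 8|z| + 6 = 8r + 6 on |z| = r, giving M(r) ≤ e^{8r + 6}, so ρ ≤ 1. On a suitable ray (z = it for sin/cos; z = t for sinh/cosh, t real → ∞), |cos(−8z − 6)| grows like e^{8|t|}/2, so ρ ≥ 1. Hence ρ = 1.
Therefore ρ = 1.

Order ρ = 1.


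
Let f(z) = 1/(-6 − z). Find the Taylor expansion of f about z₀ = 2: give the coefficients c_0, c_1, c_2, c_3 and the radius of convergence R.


Let w = z − z₀, so z = z₀ + w.
Then -6 − z = -6 − (z₀ + w) = (-6 − z₀) − w = -8 − w.
f(z) = 1/(-8 − w) = (1/(-8)) · 1/(1 − w/(-8)) = Σ_{n≥0} w^n / (-8)^(n+1).
So c_n = 1/(-8)^(n+1):
  c_0 = 1/(-8)^1 = -1/8.
  c_1 = 1/(-8)^2 = 1/64.
  c_2 = 1/(-8)^3 = -1/512.
  c_3 = 1/(-8)^4 = 1/4096.
The series is valid for |w/d| < 1, i.e. |z − z₀| < |d|.
Radius of convergence: R = |-6 − z₀| = |-8| = 8 (distance from z₀ to the singularity z = -6).

c_0 = -1/8, c_1 = 1/64, c_2 = -1/512, c_3 = 1/4096; R = 8.


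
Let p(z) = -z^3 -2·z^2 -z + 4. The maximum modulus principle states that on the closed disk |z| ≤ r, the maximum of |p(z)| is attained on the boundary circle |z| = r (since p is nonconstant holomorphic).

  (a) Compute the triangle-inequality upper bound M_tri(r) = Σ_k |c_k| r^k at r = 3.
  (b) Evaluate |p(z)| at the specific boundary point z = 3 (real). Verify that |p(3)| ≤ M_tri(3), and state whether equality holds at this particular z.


Coefficients: c_0 = 4, c_1 = -1, c_2 = -2, c_3 = -1. Radius r = 3.
Part (a). Triangle bound: M_tri(r) = Σ_k |c_k| r^k
  = |4|·3^0 + |-1|·3^1 + |-2|·3^2 + |-1|·3^3
  = 4 + 3 + 18 + 27 = 52.
This bounds M(r) := max_{|z|=r} |p(z)| from above; equality holds iff all terms c_k z^k can be made to align in phase at a single z on |z|=r.
Part (b). At z = 3 (real, on the circle |z| = r):
  p(3) = (4)·3^0 + (-1)·3^1 + (-2)·3^2 + (-1)·3^3 = -44.
  |p(3)| = 44.
Check: |p(3)| = 44 ≤ 52 = M_tri(3). ✓ Equality does not hold at z = 3 (the coefficients have mixed signs, so the terms do not all align in phase there).

M_tri(3) = 52; |p(3)| = 44; equality at z=3: no.


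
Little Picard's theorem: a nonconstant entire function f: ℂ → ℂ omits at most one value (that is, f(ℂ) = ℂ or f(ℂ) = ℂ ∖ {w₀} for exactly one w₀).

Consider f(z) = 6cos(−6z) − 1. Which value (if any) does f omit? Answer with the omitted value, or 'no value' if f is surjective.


Little Picard bounds the complement of f(ℂ) to at most one point.
cos is entire and surjective onto ℂ: for every w ∈ ℂ, cos(ζ) = w has a solution ζ ∈ ℂ (e.g., via the complex inverse arccos). With ζ = −6z this gives z = ζ/(-6). Then 6·cos(−6z) takes every value in 6·ℂ = ℂ, and adding -1 is a bijection of ℂ. So f is surjective and omits no value. (Note: only on the real line is cos bounded by [−1, 1].)

Omitted value: no value.


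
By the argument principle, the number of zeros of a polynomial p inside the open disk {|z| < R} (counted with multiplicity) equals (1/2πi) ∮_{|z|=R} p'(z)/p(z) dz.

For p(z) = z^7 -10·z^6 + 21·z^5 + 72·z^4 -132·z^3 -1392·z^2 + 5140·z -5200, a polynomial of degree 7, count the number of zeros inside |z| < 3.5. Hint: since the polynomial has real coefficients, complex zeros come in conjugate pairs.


The zeros of p are: (3 + 1i), (3 - 1i), (3 + 1i), (3 - 1i), 4, (-3 + 2i), (-3 - 2i).
Their magnitudes are: 3.162, 3.162, 3.162, 3.162, 4, 3.606, 3.606.
Zeros with |z| < R = 3.5: (3 + 1i), (3 - 1i), (3 + 1i), (3 - 1i).
Count = 4.
By the argument principle, (1/2πi) ∮_{|z|=R} p'(z)/p(z) dz equals exactly this count.

Number of zeros inside |z| < 3.5: 4.


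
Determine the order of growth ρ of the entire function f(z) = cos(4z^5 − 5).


Write cos(w) = (e^{iw} ± e^{−iw})/(2 or 2i), so |cos(w)| ≤ e^{|w|}. With w = 4z^5 − 5, |w| ≤ 4r^5 + 5 on |z|=r, giving M(r) ≤ e^{4r^5 + 5} and ρ ≤ 5. For the lower bound, choose z on |z|=r with 4z^5 purely imaginary of modulus 4r^5; then |cos(4z^5 − 5)| grows like e^{4r^5}/2, so ρ ≥ 5. Hence ρ = 5.
Therefore ρ = 5.

Order ρ = 5.


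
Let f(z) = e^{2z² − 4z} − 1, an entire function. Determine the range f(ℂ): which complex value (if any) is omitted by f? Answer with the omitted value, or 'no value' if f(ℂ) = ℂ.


Little Picard bounds the complement of f(ℂ) to at most one point.
The exponent g(z) = 2z² − 4z is a nonconstant polynomial, hence surjective onto ℂ. So e^{g(z)} takes every value in {e^w : w ∈ ℂ} = ℂ ∖ {0}. Adding -1 shifts the range to ℂ ∖ {-1}. f omits exactly -1.

Omitted value: -1.


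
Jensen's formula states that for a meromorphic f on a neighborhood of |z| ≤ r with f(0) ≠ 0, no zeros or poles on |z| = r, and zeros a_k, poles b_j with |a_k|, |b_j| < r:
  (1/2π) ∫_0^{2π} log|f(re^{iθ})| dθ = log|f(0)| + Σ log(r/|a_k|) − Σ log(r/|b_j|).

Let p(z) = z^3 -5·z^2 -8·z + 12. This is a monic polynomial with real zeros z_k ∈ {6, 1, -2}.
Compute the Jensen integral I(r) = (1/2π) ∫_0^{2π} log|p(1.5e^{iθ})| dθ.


Zeros: -2, 1, 6; r = 1.5.
Inside |z| < r: 1. Outside (|z| ≥ r): -2, 6.
p(0) = 12, so log|p(0)| = log(12) = 2.4849.
Apply Jensen: I(r) = log|p(0)| + Σ_k log(r/|z_k|), summed over zeros inside |z| < r.
  log(r/|z_k|) for z_k = 1: log(1.5/1) = 0.4055
  Outside zeros (-2, 6) contribute nothing to the Jensen sum.
Sum over inside zeros: 0.4055.
I(r) = log|p(0)| + (inside sum) = 2.4849 + 0.4055 = 2.8904.
Note: since some zeros are outside |z| ≤ r, the simplified n·log(r) form does NOT apply — only the inside zeros contribute.

I(r) ≈ 2.8904.


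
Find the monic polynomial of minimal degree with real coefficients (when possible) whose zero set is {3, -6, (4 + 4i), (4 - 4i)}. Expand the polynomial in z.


The polynomial is p(z) = ∏_{α ∈ S} (z − α), where S = {3, -6, (4 + 4i), (4 - 4i)}.
Expanding the product yields: p(z) = z^4 -5·z^3 -10·z^2 + 240·z -576.
Note conjugate pairs combine to real quadratics: (z − (4+4i))(z − (4−4i)) = z² − 8z + 32.
The resulting polynomial has degree 4 and real coefficients as required.

p(z) = z^4 -5·z^3 -10·z^2 + 240·z -576.


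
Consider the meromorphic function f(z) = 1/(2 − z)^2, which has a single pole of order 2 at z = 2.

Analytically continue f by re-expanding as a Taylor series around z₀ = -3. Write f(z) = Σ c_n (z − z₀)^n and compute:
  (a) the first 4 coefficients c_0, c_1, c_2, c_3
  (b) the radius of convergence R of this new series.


Let w = z − z₀, so z = z₀ + w.
Then 2 − z = 2 − (z₀ + w) = (2 − z₀) − w = 5 − w.
f(z) = 1/(5 − w)^2 = (1/(5)^2) · (1 − w/(5))^{−2}.
By the binomial series (1−u)^{−2} = Σ_{n≥0} C(n+1, 1) u^n for |u|<1, with u = w/(5):
  c_n = C(n+1, 1) / (5)^(n+2).
  c_0 = 1/(5)^2 = 1/25.
  c_1 = 2/(5)^3 = 2/125.
  c_2 = 3/(5)^4 = 3/625.
  c_3 = 4/(5)^5 = 4/3125.
The series is valid for |w/d| < 1, i.e. |z − z₀| < |d|.
Radius of convergence: R = |2 − z₀| = |5| = 5 (distance from z₀ to the singularity z = 2).

c_0 = 1/25, c_1 = 2/125, c_2 = 3/625, c_3 = 4/3125; R = 5.


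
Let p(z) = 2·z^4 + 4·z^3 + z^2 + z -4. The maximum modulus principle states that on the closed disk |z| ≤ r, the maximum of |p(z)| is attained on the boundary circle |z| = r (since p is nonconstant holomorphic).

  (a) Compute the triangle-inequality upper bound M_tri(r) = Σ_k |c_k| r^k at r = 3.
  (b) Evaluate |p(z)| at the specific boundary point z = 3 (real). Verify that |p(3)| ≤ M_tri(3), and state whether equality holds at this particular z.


Coefficients: c_0 = -4, c_1 = 1, c_2 = 1, c_3 = 4, c_4 = 2. Radius r = 3.
Part (a). Triangle bound: M_tri(r) = Σ_k |c_k| r^k
  = |-4|·3^0 + |1|·3^1 + |1|·3^2 + |4|·3^3 + |2|·3^4
  = 4 + 3 + 9 + 108 + 162 = 286.
This bounds M(r) := max_{|z|=r} |p(z)| from above; equality holds iff all terms c_k z^k can be made to align in phase at a single z on |z|=r.
Part (b). At z = 3 (real, on the circle |z| = r):
  p(3) = (-4)·3^0 + (1)·3^1 + (1)·3^2 + (4)·3^3 + (2)·3^4 = 278.
  |p(3)| = 278.
Check: |p(3)| = 278 ≤ 286 = M_tri(3). ✓ Equality does not hold at z = 3 (the coefficients have mixed signs, so the terms do not all align in phase there).

M_tri(3) = 286; |p(3)| = 278; equality at z=3: no.


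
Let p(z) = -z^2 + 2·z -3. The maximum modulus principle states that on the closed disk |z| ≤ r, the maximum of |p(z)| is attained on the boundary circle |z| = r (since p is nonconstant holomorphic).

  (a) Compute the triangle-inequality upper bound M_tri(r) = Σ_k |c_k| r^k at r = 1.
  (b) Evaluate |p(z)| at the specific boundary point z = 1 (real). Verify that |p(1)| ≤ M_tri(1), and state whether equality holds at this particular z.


Coefficients: c_0 = -3, c_1 = 2, c_2 = -1. Radius r = 1.
Part (a). Triangle bound: M_tri(r) = Σ_k |c_k| r^k
  = |-3|·1^0 + |2|·1^1 + |-1|·1^2
  = 3 + 2 + 1 = 6.
This bounds M(r) := max_{|z|=r} |p(z)| from above; equality holds iff all terms c_k z^k can be made to align in phase at a single z on |z|=r.
Part (b). At z = 1 (real, on the circle |z| = r):
  p(1) = (-3)·1^0 + (2)·1^1 + (-1)·1^2 = -2.
  |p(1)| = 2.
Check: |p(1)| = 2 ≤ 6 = M_tri(1). ✓ Equality does not hold at z = 1 (the coefficients have mixed signs, so the terms do not all align in phase there).

M_tri(1) = 6; |p(1)| = 2; equality at z=1: no.


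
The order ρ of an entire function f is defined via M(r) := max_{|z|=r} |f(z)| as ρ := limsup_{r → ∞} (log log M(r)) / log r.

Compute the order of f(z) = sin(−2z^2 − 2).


Write sin(w) = (e^{iw} ± e^{−iw})/(2 or 2i), so |sin(w)| ≤ e^{|w|}. With w = −2z^2 − 2, |w| ≤ 2r^2 + 2 on |z|=r, giving M(r) ≤ e^{2r^2 + 2} and ρ ≤ 2. For the lower bound, choose z on |z|=r with -2z^2 purely imaginary of modulus 2r^2; then |sin(−2z^2 − 2)| grows like e^{2r^2}/2, so ρ ≥ 2. Hence ρ = 2.
Therefore ρ = 2.

Order ρ = 2.


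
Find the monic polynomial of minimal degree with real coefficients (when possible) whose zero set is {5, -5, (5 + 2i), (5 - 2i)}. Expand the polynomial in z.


The polynomial is p(z) = ∏_{α ∈ S} (z − α), where S = {5, -5, (5 + 2i), (5 - 2i)}.
Expanding the product yields: p(z) = z^4 -10·z^3 + 4·z^2 + 250·z -725.
Note conjugate pairs combine to real quadratics: (z − (5+2i))(z − (5−2i)) = z² − 10z + 29.
The resulting polynomial has degree 4 and real coefficients as required.

p(z) = z^4 -10·z^3 + 4·z^2 + 250·z -725.


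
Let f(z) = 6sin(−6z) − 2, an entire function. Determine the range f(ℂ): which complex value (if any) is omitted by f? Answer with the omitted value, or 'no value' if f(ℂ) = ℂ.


Little Picard bounds the complement of f(ℂ) to at most one point.
sin is entire and surjective onto ℂ: for every w ∈ ℂ, sin(ζ) = w has a solution ζ ∈ ℂ (e.g., via the complex inverse arcsin). With ζ = −6z this gives z = ζ/(-6). Then 6·sin(−6z) takes every value in 6·ℂ = ℂ, and adding -2 is a bijection of ℂ. So f is surjective and omits no value. (Note: only on the real line is sin bounded by [−1, 1].)

Omitted value: no value.


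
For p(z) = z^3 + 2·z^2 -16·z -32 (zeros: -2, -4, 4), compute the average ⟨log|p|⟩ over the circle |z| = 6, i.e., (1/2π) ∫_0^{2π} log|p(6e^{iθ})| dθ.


Zeros: -4, -2, 4; r = 6.
Inside |z| < r: -4, -2, 4. Outside (|z| ≥ r): ∅.
p(0) = -32, so log|p(0)| = log(32) = 3.4657.
Apply Jensen: I(r) = log|p(0)| + Σ_k log(r/|z_k|), summed over zeros inside |z| < r.
  log(r/|z_k|) for z_k = -2: log(6/2) = 1.0986
  log(r/|z_k|) for z_k = -4: log(6/4) = 0.4055
  log(r/|z_k|) for z_k = 4: log(6/4) = 0.4055
Sum over inside zeros: 1.9095.
I(r) = log|p(0)| + (inside sum) = 3.4657 + 1.9095 = 5.3753.
Closed form (all zeros inside, monic): I(r) = n·log(r) = 3·log(6) = 5.3753. ✓

I(r) ≈ 5.3753.
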